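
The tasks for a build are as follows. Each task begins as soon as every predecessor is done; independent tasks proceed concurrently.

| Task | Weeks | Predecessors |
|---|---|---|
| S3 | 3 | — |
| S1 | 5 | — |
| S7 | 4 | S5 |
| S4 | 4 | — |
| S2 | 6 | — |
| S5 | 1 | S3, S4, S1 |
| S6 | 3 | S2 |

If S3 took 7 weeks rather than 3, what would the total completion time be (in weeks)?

Baseline: S1→S5→S7 = 5+1+4 = 10 → 10 weeks.
S3 is off the critical path — its longest chain is 8 weeks, giving 2 of slack.
Now S3→S5→S7 = 7+1+4 = 12 is longest, so the finish becomes 12 weeks.

12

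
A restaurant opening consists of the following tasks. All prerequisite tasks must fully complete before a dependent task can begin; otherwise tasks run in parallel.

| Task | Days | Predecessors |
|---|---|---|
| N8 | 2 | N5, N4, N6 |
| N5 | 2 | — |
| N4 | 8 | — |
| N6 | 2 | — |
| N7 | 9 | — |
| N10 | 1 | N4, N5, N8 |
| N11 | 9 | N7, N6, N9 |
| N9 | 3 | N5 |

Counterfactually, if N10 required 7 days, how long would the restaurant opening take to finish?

Critical path before the change: N7→N11 = 9+9 = 18 giving 18 days.
N10 has 7 days of float (longest path through it is 11).
That remains the longest chain; total 18 days.

18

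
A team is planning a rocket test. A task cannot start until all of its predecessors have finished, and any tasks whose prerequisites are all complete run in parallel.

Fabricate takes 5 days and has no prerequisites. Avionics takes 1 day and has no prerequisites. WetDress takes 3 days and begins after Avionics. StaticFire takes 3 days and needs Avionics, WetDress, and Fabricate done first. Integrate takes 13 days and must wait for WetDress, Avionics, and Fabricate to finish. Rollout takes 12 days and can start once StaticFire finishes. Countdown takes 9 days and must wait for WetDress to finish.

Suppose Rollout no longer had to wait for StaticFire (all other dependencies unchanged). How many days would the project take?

With the dependency in place, Fabricate→StaticFire→Rollout = 5+3+12 = 20 sets the finish at 20 days.
Without StaticFire→Rollout, Rollout's earliest start moves from 8 to 0.
New critical path: Fabricate→Integrate = 5+13 = 18 ⇒ 18 days.

18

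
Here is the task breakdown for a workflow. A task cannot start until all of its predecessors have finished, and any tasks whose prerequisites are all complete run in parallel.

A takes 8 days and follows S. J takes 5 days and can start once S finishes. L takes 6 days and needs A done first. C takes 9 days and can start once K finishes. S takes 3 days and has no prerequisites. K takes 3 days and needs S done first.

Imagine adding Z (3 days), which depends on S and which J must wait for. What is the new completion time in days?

Originally the workflow takes 17 days.
With Z inserted, J now waits for max(S, Z).
New critical path: S→A→L = 3+8+6 = 17 ⇒ 17 days.

17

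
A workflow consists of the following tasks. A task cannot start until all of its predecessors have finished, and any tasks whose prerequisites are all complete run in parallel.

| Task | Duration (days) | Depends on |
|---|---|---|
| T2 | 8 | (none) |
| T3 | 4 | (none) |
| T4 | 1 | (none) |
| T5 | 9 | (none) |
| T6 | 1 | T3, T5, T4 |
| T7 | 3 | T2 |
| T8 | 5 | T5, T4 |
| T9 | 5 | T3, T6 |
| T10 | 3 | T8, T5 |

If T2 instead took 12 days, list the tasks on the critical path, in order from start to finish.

T5, T8, T10

Critical path before the change: T5→T8→T10 = 9+5+3 = 17 giving 17 days.
The longest path through T2 is only 11 days, so T2 has float 6.
The critical path is still T5→T8→T10; finish is now 17 days.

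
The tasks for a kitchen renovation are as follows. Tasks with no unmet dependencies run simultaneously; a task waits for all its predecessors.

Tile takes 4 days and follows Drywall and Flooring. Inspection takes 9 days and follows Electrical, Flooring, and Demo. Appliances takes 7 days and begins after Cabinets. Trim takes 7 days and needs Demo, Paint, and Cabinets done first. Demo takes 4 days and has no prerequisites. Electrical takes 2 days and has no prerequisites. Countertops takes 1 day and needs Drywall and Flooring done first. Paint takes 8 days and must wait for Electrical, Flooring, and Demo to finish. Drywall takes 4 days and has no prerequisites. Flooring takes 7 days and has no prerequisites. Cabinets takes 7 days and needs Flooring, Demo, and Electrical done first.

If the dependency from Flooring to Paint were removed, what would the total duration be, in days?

Original critical path: Flooring→Paint→Trim = 7+8+7 = 22 ⇒ 22 days.
Without Flooring→Paint, Paint's earliest start moves from 7 to 4.
New critical path: Flooring→Cabinets→Appliances = 7+7+7 = 21 ⇒ 21 days.

21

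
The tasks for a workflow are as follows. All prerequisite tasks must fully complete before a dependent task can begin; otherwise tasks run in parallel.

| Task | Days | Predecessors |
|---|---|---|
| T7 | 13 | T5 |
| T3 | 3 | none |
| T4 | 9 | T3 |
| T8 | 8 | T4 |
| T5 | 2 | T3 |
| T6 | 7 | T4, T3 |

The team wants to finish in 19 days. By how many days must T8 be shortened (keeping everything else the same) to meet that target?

1

Current finish: 20 days; target: 19.
T8 is on every critical path, so each day cut from T8 cuts the finish by one (this holds down to a finish of 19).
Need 20 − 19 = 1 day off T8 → T8 becomes 7 days, finish becomes 19.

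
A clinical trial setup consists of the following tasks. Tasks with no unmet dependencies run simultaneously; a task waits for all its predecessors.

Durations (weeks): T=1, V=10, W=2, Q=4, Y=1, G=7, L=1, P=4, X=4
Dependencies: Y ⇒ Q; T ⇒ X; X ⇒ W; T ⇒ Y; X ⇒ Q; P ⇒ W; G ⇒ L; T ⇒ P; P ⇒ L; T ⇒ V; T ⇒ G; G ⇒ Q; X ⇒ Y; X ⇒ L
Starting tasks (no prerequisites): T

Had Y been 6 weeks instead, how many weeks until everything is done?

15

As given, the longest chain is T→G→Q = 1+7+4 = 12, so the finish is 12 weeks.
Y has 2 weeks of float (longest path through it is 10).
New critical path: T→X→Y→Q = 1+4+6+4 = 15 ⇒ 15 weeks.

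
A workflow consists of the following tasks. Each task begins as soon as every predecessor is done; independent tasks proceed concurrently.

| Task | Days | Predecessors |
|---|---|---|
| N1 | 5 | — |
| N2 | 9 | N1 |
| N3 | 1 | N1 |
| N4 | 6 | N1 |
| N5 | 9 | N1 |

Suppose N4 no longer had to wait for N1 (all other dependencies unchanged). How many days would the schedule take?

Original critical path: N1→N2 = 5+9 = 14 ⇒ 14 days.
Without N1→N4, N4's earliest start moves from 5 to 0.
New critical path: N1→N2 = 5+9 = 14 ⇒ 14 days.

14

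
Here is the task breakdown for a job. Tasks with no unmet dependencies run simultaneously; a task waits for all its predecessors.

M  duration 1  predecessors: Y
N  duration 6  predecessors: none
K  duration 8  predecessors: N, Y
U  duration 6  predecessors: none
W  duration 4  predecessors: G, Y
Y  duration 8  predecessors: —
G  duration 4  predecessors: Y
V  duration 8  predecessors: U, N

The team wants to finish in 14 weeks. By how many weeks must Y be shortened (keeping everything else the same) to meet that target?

2

Current finish: 16 weeks; target: 14.
Y is on every critical path, so each week cut from Y cuts the finish by one (this holds down to a finish of 14).
Need 16 − 14 = 2 weeks off Y → Y becomes 6 weeks, finish becomes 14.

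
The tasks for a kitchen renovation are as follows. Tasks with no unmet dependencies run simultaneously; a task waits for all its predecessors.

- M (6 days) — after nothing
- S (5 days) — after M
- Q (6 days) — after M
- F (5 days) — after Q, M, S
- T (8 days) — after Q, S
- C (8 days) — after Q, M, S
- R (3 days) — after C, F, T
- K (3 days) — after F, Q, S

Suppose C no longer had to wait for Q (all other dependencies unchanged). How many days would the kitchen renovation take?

Before: longest chain M→Q→T→R = 6+6+8+3 = 23, finish 23.
Without Q→C, C's earliest start moves from 12 to 11.
The longest chain is now M→Q→T→R = 6+6+8+3 = 23, so the kitchen renovation takes 23 days.

23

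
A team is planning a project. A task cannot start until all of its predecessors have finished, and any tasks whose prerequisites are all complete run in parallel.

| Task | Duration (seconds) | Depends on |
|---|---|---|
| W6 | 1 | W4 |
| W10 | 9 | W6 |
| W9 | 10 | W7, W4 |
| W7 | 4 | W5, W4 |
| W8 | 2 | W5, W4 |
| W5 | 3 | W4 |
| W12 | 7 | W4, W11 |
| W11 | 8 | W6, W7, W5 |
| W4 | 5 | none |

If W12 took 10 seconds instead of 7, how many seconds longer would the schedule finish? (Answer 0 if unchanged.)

Critical path before the change: W4→W5→W7→W11→W12 = 5+3+4+8+7 = 27 giving 27 seconds.
Since W12 is critical, the +3 change carries straight to that chain (now 30 seconds).
No other chain overtakes it, so the finish is 30 seconds.
Change in finish: 30 − 27 = +3 seconds.

3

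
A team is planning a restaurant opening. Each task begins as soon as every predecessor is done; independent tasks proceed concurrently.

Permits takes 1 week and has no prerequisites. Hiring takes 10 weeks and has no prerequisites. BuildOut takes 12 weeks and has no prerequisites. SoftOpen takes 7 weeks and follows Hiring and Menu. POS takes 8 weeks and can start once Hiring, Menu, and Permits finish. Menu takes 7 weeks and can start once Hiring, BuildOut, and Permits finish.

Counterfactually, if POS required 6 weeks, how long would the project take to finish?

Actual critical path: BuildOut→Menu→POS = 12+7+8 = 27 ⇒ 27 weeks.
Since POS is critical, the -2 change carries straight to that chain (now 25 weeks).
The binding chain switches to BuildOut→Menu→SoftOpen = 12+7+7 = 26; finish 26 weeks.

26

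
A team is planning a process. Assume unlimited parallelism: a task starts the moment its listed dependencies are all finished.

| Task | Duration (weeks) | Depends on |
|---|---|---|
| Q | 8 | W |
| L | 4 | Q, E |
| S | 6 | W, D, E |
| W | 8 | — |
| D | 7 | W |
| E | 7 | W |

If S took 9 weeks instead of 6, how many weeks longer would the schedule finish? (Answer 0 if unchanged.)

Actual critical path: W→D→S = 8+7+6 = 21 ⇒ 21 weeks.
Since S is critical, the +3 change carries straight to that chain (now 24 weeks).
The critical path is still W→D→S; finish is now 24 weeks.
Change in finish: 24 − 21 = +3 weeks.

3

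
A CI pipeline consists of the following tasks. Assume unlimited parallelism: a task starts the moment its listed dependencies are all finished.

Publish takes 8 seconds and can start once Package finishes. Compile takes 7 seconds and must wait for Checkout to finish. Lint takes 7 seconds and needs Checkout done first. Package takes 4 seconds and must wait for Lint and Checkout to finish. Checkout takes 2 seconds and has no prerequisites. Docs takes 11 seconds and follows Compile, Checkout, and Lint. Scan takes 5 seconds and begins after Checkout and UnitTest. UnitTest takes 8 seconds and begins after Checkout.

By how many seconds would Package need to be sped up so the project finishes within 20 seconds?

Current finish: 21 seconds; target: 20.
Package is on every critical path, so each second cut from Package cuts the finish by one (this holds down to a finish of 20).
Need 21 − 20 = 1 second off Package → Package becomes 3 seconds, finish becomes 20.

1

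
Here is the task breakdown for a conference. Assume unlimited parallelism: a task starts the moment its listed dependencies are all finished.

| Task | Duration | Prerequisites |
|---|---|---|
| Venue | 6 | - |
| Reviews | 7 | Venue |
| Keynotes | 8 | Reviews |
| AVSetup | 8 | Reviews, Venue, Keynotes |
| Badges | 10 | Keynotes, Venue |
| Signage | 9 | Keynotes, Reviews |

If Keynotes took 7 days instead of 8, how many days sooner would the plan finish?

Baseline: Venue→Reviews→Keynotes→Badges = 6+7+8+10 = 31 → 31 days.
Since Keynotes is critical, the -1 change carries straight to that chain (now 30 days).
The critical path is still Venue→Reviews→Keynotes→Badges; finish is now 30 days.
Change in finish: 30 − 31 = -1 days.

1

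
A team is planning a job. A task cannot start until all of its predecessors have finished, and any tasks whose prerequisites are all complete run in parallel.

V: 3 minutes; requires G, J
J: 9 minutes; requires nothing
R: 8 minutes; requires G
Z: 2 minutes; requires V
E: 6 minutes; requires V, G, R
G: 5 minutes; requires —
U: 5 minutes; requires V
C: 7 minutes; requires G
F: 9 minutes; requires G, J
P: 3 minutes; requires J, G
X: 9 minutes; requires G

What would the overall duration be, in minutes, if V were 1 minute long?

As given, the longest chain is G→R→E = 5+8+6 = 19, so the finish is 19 minutes.
The longest path through V is only 18 minutes, so V has float 1.
No other chain overtakes it, so the finish is 19 minutes.

19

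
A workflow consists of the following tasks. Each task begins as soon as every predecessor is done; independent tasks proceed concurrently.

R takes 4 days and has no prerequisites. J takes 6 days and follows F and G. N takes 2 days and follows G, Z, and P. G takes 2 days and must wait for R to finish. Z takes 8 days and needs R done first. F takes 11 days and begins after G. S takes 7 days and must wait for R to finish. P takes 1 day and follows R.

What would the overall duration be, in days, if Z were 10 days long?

As given, the longest chain is R→G→F→J = 4+2+11+6 = 23, so the finish is 23 days.
The longest path through Z is only 14 days, so Z has float 9.
That remains the longest chain; total 23 days.

23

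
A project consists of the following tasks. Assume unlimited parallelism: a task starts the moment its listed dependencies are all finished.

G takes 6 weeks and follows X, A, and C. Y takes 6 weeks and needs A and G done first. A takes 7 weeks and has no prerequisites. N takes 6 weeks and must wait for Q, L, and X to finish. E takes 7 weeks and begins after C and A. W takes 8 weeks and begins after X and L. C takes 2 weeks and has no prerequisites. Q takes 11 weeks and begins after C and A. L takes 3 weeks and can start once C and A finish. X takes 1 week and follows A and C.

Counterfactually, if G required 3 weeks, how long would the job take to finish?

24

The binding path is A→Q→N = 7+11+6 = 24; finish at 24 weeks.
The longest path through G is only 20 weeks, so G has float 4.
No other chain overtakes it, so the finish is 24 weeks.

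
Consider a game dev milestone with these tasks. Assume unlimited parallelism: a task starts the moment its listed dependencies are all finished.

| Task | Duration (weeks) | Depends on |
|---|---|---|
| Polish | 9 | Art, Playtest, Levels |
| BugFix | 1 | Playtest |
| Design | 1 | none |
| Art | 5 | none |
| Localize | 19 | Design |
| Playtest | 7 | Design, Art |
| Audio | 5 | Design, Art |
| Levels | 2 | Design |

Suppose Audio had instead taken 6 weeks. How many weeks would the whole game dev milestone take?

21

Baseline: Art→Playtest→Polish = 5+7+9 = 21 → 21 weeks.
Audio has 11 weeks of float (longest path through it is 10).
That remains the longest chain; total 21 weeks.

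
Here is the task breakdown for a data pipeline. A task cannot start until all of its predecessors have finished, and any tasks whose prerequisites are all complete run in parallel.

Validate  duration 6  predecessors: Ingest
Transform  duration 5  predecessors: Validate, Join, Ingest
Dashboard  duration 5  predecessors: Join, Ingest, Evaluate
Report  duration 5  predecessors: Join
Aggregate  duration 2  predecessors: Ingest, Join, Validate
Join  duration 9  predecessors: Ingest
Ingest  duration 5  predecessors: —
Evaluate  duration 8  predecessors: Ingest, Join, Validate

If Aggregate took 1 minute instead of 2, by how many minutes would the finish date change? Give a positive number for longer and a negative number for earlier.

0

The binding path is Ingest→Join→Evaluate→Dashboard = 5+9+8+5 = 27; finish at 27 minutes.
The longest path through Aggregate is only 16 minutes, so Aggregate has float 11.
The critical path is still Ingest→Join→Evaluate→Dashboard; finish is now 27 minutes.
Change in finish: 27 − 27 = +0 minutes.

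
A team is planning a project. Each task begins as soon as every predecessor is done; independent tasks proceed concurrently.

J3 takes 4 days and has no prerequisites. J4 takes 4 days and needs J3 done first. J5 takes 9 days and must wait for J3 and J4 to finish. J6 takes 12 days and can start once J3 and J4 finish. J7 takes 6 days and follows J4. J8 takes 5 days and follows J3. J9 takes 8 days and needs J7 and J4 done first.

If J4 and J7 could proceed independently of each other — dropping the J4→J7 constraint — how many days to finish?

Before: longest chain J3→J4→J7→J9 = 4+4+6+8 = 22, finish 22.
Without J4→J7, J7's earliest start moves from 8 to 0.
After: J3→J4→J6 = 4+4+12 = 20 → 20 days.

20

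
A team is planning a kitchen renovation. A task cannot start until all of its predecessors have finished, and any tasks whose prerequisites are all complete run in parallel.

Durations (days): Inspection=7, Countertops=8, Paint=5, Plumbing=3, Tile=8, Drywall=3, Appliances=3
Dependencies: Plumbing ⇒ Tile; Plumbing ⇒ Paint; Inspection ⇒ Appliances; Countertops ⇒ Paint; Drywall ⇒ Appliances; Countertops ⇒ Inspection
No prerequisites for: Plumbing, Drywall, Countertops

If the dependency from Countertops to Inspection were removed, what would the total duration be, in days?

13

Original critical path: Countertops→Inspection→Appliances = 8+7+3 = 18 ⇒ 18 days.
Without Countertops→Inspection, Inspection's earliest start moves from 8 to 0.
The longest chain is now Countertops→Paint = 8+5 = 13, so the schedule takes 13 days.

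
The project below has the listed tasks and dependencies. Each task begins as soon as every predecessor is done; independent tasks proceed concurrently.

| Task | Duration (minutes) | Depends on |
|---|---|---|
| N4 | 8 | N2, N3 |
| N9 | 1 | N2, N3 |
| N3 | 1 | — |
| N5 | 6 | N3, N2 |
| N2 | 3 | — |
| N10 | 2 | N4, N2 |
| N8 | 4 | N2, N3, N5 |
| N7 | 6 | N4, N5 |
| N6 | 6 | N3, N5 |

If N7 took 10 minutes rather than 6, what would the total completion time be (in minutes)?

As given, the longest chain is N2→N4→N7 = 3+8+6 = 17, so the finish is 17 minutes.
N7 lies on that path, so at 10 minutes the path becomes 21 minutes.
The critical path is still N2→N4→N7; finish is now 21 minutes.

21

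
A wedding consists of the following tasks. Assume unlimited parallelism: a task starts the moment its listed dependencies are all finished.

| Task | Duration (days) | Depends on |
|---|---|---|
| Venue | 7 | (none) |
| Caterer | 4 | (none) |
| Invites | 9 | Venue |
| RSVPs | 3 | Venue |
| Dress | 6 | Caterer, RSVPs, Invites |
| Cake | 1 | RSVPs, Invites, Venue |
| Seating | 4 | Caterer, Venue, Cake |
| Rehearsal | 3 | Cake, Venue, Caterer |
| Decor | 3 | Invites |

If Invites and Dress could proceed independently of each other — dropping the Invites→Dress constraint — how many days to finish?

21

Before: longest chain Venue→Invites→Dress = 7+9+6 = 22, finish 22.
Without Invites→Dress, Dress's earliest start moves from 16 to 10.
After: Venue→Invites→Cake→Seating = 7+9+1+4 = 21 → 21 days.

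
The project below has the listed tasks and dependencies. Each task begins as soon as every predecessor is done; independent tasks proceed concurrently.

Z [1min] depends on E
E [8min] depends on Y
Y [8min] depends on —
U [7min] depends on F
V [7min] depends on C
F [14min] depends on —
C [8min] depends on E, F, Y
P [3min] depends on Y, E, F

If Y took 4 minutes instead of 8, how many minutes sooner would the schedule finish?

2

Actual critical path: Y→E→C→V = 8+8+8+7 = 31 ⇒ 31 minutes.
Since Y is critical, the -4 change carries straight to that chain (now 27 minutes).
Now F→C→V = 14+8+7 = 29 is longest, so the finish becomes 29 minutes.
Change in finish: 29 − 31 = -2 minutes.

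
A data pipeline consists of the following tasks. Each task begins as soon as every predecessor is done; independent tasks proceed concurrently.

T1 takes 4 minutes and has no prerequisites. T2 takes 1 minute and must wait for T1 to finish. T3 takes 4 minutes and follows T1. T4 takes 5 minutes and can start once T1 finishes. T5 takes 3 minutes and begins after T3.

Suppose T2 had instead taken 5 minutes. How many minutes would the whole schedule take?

The binding path is T1→T3→T5 = 4+4+3 = 11; finish at 11 minutes.
T2 is off the critical path — its longest chain is 5 minutes, giving 6 of slack.
No other chain overtakes it, so the finish is 11 minutes.

11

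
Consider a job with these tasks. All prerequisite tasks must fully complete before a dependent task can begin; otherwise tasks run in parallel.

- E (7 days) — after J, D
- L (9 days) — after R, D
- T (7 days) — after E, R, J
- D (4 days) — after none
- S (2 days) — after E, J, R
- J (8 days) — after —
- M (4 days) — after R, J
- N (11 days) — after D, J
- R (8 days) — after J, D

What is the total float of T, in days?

2

J→R→L = 8+8+9 = 25 sets the makespan at 25 days.
T finishes as early as 23 and must finish by 25.
Slack of T = 18 − 16 = 2 days.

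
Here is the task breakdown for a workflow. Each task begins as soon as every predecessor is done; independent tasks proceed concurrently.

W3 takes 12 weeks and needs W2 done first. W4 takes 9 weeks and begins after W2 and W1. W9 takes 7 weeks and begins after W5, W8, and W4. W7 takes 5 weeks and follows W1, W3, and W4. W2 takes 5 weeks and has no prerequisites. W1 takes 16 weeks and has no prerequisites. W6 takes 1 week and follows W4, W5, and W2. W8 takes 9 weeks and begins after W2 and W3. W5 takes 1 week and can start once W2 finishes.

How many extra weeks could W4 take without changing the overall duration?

1

W2→W3→W8→W9 = 5+12+9+7 = 33 sets the makespan at 33 weeks.
Longest path through W4: 32 weeks (earliest finish 25, latest finish 26).
Float = 33 − 32 = 1.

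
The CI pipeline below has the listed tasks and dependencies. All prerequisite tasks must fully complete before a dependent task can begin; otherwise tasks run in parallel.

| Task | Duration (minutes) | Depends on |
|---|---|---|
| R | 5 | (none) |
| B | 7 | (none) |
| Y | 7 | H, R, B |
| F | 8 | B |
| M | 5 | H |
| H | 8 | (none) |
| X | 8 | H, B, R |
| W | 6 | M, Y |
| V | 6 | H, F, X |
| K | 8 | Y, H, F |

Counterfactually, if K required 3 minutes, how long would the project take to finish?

Baseline: B→F→K = 7+8+8 = 23 → 23 minutes.
Since K is critical, the -5 change carries straight to that chain (now 18 minutes).
The binding chain switches to H→X→V = 8+8+6 = 22; finish 22 minutes.

22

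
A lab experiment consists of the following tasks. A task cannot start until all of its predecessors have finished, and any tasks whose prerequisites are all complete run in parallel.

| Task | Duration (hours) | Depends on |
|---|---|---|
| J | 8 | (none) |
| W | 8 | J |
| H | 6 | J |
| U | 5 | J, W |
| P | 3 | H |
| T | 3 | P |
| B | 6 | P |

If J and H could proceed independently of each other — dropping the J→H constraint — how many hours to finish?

With the dependency in place, J→H→P→B = 8+6+3+6 = 23 sets the finish at 23 hours.
Without J→H, H's earliest start moves from 8 to 0.
New critical path: J→W→U = 8+8+5 = 21 ⇒ 21 hours.

21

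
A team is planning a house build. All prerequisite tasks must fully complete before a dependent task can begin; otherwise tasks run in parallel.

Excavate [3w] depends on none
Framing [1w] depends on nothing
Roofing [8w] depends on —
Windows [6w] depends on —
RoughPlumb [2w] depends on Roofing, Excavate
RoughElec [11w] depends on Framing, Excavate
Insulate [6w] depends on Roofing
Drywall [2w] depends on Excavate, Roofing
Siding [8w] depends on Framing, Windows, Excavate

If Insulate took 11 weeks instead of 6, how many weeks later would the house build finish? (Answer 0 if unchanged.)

5

As given, the longest chain is Roofing→Insulate = 8+6 = 14, so the finish is 14 weeks.
Insulate is on the critical path; changing it to 11 makes that path 19 weeks.
The critical path is still Roofing→Insulate; finish is now 19 weeks.
Change in finish: 19 − 14 = +5 weeks.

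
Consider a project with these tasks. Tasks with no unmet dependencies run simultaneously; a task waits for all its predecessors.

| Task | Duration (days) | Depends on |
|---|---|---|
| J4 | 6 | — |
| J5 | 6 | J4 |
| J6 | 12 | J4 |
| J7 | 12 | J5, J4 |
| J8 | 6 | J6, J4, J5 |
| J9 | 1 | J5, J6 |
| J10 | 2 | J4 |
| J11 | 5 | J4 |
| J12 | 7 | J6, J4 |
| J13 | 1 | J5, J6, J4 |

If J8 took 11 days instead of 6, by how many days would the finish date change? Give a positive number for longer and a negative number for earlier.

4

Baseline: J4→J6→J12 = 6+12+7 = 25 → 25 days.
J8 is off the critical path — its longest chain is 24 days, giving 1 of slack.
New critical path: J4→J6→J8 = 6+12+11 = 29 ⇒ 29 days.
Change in finish: 29 − 25 = +4 days.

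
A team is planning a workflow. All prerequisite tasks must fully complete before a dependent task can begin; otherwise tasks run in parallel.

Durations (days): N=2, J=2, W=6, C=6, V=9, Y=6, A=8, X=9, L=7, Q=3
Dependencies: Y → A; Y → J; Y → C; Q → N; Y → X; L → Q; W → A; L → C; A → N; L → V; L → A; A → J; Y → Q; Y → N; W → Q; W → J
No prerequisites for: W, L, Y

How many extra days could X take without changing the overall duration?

2

The longest chain is L→A→N = 7+8+2 = 17; overall finish 17 days.
Longest path through X: 15 days (earliest finish 15, latest finish 17).
Slack of X = 8 − 6 = 2 days.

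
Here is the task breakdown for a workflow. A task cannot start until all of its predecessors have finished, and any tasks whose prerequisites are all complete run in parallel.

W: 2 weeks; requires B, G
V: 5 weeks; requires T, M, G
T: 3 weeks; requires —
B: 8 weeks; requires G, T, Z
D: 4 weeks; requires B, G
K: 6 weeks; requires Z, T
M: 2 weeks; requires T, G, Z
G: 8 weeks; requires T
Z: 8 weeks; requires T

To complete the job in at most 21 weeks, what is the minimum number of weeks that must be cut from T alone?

Current finish: 23 weeks; target: 21.
T is on every critical path, so each week cut from T cuts the finish by one (this holds down to a finish of 21).
Need 23 − 21 = 2 weeks off T → T becomes 1 week, finish becomes 21.

2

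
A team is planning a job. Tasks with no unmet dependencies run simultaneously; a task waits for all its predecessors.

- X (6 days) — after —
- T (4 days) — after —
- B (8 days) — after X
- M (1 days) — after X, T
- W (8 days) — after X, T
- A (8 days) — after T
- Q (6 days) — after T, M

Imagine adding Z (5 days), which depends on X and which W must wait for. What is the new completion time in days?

Originally the job takes 14 days.
With Z inserted, W now waits for max(X, T, Z).
New critical path: X→Z→W = 6+5+8 = 19 ⇒ 19 days.

19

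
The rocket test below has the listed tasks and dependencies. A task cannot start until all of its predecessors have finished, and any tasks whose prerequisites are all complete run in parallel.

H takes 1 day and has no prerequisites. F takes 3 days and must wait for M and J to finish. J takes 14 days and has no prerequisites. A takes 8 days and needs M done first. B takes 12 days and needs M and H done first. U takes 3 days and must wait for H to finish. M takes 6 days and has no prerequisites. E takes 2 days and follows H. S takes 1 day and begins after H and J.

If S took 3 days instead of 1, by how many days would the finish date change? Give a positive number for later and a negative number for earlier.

0

Critical path before the change: M→B = 6+12 = 18 giving 18 days.
The longest path through S is only 15 days, so S has float 3.
That remains the longest chain; total 18 days.
Change in finish: 18 − 18 = +0 days.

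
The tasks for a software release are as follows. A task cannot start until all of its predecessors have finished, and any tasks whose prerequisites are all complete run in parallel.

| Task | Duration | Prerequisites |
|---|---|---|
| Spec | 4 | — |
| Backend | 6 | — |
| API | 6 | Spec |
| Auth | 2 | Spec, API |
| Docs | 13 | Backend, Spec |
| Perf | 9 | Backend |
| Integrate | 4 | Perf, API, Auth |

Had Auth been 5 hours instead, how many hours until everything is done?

19

Critical path before the change: Backend→Docs = 6+13 = 19 giving 19 hours.
Auth is off the critical path — its longest chain is 16 hours, giving 3 of slack.
The binding chain switches to Spec→API→Auth→Integrate = 4+6+5+4 = 19; finish 19 hours.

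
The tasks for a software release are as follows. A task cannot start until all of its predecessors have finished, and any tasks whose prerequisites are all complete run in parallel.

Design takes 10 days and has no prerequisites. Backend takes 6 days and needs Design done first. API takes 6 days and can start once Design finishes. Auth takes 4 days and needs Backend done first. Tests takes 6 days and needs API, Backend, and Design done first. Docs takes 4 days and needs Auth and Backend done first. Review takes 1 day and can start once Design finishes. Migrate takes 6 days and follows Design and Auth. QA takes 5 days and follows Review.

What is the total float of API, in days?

Design→Backend→Auth→Migrate = 10+6+4+6 = 26 sets the makespan at 26 days.
Longest path through API: 22 days (earliest finish 16, latest finish 20).
Slack of API = 14 − 10 = 4 days.

4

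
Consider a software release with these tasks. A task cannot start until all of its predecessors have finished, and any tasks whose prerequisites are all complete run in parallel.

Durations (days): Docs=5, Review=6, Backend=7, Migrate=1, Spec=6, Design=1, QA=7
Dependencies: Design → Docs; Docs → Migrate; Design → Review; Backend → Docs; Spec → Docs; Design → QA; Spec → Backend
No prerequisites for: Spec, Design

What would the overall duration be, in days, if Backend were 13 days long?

25

Actual critical path: Spec→Backend→Docs→Migrate = 6+7+5+1 = 19 ⇒ 19 days.
Backend is on the critical path; changing it to 13 makes that path 25 days.
That remains the longest chain; total 25 days.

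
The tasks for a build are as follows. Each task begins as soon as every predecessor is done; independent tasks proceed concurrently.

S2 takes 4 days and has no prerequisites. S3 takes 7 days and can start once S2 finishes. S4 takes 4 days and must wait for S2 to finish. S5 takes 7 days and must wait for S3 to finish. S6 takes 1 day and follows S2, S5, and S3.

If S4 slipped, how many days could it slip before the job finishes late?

11

The longest chain is S2→S3→S5→S6 = 4+7+7+1 = 19; overall finish 19 days.
S4 finishes as early as 8 and must finish by 19.
Float = 19 − 8 = 11.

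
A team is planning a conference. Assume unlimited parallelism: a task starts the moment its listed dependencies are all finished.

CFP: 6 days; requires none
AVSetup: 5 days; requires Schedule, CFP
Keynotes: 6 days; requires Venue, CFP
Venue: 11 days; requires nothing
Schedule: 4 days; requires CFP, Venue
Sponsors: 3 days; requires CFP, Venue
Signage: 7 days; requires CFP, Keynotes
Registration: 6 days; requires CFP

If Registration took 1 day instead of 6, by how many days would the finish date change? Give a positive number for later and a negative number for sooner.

0

Critical path before the change: Venue→Keynotes→Signage = 11+6+7 = 24 giving 24 days.
Registration has 12 days of float (longest path through it is 12).
That remains the longest chain; total 24 days.
Change in finish: 24 − 24 = +0 days.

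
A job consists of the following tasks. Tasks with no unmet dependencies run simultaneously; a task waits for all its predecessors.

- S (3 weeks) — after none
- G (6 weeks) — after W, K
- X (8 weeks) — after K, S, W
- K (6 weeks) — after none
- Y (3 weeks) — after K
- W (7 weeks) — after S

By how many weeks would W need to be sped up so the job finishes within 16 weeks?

Current finish: 18 weeks; target: 16.
W is on every critical path, so each week cut from W cuts the finish by one (this holds down to a finish of 14).
Need 18 − 16 = 2 weeks off W → W becomes 5 weeks, finish becomes 16.

2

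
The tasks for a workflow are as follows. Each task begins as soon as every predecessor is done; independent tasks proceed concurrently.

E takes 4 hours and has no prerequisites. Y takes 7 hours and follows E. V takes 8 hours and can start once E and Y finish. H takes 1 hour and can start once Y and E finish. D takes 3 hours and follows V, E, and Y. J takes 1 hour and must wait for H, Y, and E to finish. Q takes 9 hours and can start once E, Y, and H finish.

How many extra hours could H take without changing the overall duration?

1

Critical path: E→Y→V→D = 4+7+8+3 = 22, so the finish is 22 hours.
H finishes as early as 12 and must finish by 13.
Slack of H = 12 − 11 = 1 hour.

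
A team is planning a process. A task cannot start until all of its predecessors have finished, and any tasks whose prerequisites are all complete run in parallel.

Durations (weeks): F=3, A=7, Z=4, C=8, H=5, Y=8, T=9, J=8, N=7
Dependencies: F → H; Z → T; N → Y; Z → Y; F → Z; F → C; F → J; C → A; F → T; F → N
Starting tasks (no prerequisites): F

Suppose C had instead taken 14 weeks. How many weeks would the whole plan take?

24

Baseline: F→C→A = 3+8+7 = 18 → 18 weeks.
C lies on that path, so at 14 weeks the path becomes 24 weeks.
That remains the longest chain; total 24 weeks.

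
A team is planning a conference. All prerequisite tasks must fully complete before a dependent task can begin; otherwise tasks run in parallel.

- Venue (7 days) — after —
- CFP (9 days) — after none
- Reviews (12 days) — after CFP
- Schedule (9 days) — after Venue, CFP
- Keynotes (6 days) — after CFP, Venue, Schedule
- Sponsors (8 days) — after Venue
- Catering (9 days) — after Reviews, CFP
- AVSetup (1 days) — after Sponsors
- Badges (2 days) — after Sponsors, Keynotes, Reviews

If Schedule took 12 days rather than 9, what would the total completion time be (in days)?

30

Critical path before the change: CFP→Reviews→Catering = 9+12+9 = 30 giving 30 days.
Schedule is off the critical path — its longest chain is 26 days, giving 4 of slack.
The critical path is still CFP→Reviews→Catering; finish is now 30 days.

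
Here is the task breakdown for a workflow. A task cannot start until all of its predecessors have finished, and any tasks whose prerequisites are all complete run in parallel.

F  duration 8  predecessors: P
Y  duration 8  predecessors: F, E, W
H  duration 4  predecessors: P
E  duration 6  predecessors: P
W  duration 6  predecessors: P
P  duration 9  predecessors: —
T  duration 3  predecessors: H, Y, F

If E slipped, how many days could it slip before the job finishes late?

2

Critical path: P→F→Y→T = 9+8+8+3 = 28, so the finish is 28 days.
Longest path through E: 26 days (earliest finish 15, latest finish 17).
So E can slip 17 − 15 = 2 days.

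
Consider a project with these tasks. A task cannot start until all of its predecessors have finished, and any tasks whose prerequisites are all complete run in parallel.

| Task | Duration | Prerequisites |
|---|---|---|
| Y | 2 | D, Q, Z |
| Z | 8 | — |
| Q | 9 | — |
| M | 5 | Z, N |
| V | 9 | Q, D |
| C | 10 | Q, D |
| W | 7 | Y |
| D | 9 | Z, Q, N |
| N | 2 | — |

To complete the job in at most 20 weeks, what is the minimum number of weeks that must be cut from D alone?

8

Current finish: 28 weeks; target: 20.
D is on every critical path, so each week cut from D cuts the finish by one (this holds down to a finish of 20).
Need 28 − 20 = 8 weeks off D → D becomes 1 week, finish becomes 20.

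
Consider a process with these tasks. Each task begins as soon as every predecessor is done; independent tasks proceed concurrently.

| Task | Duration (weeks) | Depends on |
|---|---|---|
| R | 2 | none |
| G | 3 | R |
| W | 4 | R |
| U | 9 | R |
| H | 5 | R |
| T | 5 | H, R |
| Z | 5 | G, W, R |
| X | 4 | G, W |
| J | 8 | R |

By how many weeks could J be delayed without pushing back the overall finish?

Critical path: R→H→T = 2+5+5 = 12, so the finish is 12 weeks.
J finishes as early as 10 and must finish by 12.
Float = 12 − 10 = 2.

2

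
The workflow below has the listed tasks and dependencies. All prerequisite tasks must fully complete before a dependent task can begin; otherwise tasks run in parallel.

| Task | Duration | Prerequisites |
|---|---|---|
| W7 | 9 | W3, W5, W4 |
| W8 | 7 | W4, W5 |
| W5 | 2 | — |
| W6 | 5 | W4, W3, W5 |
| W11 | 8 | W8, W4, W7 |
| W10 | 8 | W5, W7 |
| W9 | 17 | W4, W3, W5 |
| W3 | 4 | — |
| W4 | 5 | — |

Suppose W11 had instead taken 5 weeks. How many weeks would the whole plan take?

As given, the longest chain is W4→W7→W11 = 5+9+8 = 22, so the finish is 22 weeks.
W11 lies on that path, so at 5 weeks the path becomes 19 weeks.
The binding chain switches to W4→W7→W10 = 5+9+8 = 22; finish 22 weeks.

22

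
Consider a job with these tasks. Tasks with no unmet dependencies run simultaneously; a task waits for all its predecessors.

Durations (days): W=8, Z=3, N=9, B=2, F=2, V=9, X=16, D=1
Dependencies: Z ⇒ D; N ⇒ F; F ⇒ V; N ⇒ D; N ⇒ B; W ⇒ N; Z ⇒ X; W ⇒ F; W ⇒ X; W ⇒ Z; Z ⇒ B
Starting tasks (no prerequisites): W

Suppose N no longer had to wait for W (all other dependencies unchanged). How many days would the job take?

27

With the dependency in place, W→N→F→V = 8+9+2+9 = 28 sets the finish at 28 days.
Without W→N, N's earliest start moves from 8 to 0.
New critical path: W→Z→X = 8+3+16 = 27 ⇒ 27 days.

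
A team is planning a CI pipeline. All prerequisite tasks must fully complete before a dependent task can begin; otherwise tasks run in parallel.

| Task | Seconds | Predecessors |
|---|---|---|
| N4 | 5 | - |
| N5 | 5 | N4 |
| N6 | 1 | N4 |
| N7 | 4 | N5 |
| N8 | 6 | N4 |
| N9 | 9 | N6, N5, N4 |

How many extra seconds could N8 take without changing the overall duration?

8

The longest chain is N4→N5→N9 = 5+5+9 = 19; overall finish 19 seconds.
N8 finishes as early as 11 and must finish by 19.
So N8 can slip 19 − 11 = 8 seconds.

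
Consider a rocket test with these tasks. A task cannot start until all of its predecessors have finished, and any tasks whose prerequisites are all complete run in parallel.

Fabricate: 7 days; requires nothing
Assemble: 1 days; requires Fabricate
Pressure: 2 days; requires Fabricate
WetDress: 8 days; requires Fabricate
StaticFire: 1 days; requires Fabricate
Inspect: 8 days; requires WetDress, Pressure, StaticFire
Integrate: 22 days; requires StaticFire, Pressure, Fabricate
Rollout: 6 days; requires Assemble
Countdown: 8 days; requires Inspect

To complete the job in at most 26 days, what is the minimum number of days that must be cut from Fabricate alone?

5

Current finish: 31 days; target: 26.
Fabricate is on every critical path, so each day cut from Fabricate cuts the finish by one (this holds down to a finish of 25).
Need 31 − 26 = 5 days off Fabricate → Fabricate becomes 2 days, finish becomes 26.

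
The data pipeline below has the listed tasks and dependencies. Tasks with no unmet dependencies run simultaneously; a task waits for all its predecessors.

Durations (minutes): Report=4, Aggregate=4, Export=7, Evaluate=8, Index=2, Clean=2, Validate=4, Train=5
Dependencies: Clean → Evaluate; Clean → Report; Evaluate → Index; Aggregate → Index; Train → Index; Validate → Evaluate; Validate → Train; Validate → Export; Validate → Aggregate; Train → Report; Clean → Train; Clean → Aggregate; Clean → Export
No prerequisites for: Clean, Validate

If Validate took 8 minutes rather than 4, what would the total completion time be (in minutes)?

Critical path before the change: Validate→Evaluate→Index = 4+8+2 = 14 giving 14 minutes.
Since Validate is critical, the +4 change carries straight to that chain (now 18 minutes).
The critical path is still Validate→Evaluate→Index; finish is now 18 minutes.

18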